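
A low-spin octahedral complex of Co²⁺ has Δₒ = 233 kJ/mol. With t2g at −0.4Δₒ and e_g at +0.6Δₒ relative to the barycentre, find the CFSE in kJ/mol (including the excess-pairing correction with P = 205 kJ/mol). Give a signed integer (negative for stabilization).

Group 9 minus oxidation state +2 gives a d⁷ configuration for Co²⁺.
The d⁷ electrons fill as t2g^6 e_g^1.
CFSE(orbital) = 6×(-0.4Δₒ) + 1×(0.6Δₒ) = -1.8Δₒ; with Δₒ = 233 kJ/mol that is -419 kJ/mol.
Relative to high-spin t2g^5 e_g^2 (2 paired), the low-spin configuration has 1 additional pair, contributing +1 × 205 = +205 kJ/mol.
Combining: -419 + 205 = -214 kJ/mol.

-214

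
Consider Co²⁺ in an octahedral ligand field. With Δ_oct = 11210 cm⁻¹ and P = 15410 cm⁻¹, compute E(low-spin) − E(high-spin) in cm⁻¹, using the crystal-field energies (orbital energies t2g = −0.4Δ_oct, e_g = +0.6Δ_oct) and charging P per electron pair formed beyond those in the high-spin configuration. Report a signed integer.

4200

Co sits in group 9; removing 2 electrons leaves Co²⁺ with 9 − 2 = 7 d electrons.
High-spin d⁷ fills as t2g^5 e_g^2 with CFSE 5(−0.4) + 2(+0.6) = -0.8Δ_oct = -8968 cm⁻¹.
Low-spin t2g^6 e_g^1 gives -1.8Δ_oct = -20178 cm⁻¹, but forming 1 extra pair costs 1P = 15410 cm⁻¹, so E(LS) = -20178 + 15410 = -4768 cm⁻¹.
The difference is -4768 − (-8968) = 4200 cm⁻¹, so high-spin lies lower.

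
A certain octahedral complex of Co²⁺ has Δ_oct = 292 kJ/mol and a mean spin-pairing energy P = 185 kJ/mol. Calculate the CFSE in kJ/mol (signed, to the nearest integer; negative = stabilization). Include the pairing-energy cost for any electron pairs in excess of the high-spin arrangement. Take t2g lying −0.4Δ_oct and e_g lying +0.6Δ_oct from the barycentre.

-341

Group 9 minus oxidation state +2 gives a d⁷ configuration for Co²⁺.
With Δ_oct > P the complex is low-spin.
That gives t2g^6 e_g^1.
Orbital CFSE = -1.8Δ_oct = -1.8 × 292 = -526 kJ/mol.
Excess pairs vs high-spin: 3 − 2 = 1; pairing cost = +185 kJ/mol.
Net CFSE = -526 + 185 = -341 kJ/mol.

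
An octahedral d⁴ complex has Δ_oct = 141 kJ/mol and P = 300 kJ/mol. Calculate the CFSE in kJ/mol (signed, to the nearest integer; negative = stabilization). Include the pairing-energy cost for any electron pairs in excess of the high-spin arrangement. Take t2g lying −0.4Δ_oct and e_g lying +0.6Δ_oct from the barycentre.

Here Δ_oct < P (141 < 300), so the high-spin state is favoured.
Filling d⁴ accordingly: t2g^3 e_g^1.
Orbital CFSE = -0.6Δ_oct = -0.6 × 141 = -85 kJ/mol.
High-spin has no excess pairs, so no pairing correction applies.

-85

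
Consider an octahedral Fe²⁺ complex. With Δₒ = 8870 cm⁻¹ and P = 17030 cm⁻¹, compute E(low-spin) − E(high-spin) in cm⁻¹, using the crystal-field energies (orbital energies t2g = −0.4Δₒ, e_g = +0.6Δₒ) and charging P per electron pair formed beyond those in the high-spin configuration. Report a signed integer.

Fe is in group 8, so Fe²⁺ is d⁶ (8 − 2 = 6).
High-spin: t2g^4 e_g^2, CFSE = -0.4Δₒ = -3548 cm⁻¹.
Low-spin t2g^6 e_g^0 gives -2.4Δₒ = -21288 cm⁻¹, but forming 2 extra pairs costs 2P = 34060 cm⁻¹, so E(LS) = -21288 + 34060 = 12772 cm⁻¹.
Thus E(LS) − E(HS) = 16320 cm⁻¹.

16320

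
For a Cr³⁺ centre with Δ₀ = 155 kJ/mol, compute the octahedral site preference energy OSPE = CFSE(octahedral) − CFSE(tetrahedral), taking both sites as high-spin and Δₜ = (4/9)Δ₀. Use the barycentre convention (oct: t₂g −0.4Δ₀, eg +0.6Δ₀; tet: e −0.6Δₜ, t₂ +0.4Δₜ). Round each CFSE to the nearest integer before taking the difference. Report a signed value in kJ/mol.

-131

Cr is in group 6, so Cr³⁺ is d³ (6 − 3 = 3).
In an octahedral site d³ (HS) is t2g^3 e_g^0, giving CFSE(oct) = -1.2Δ₀ = -186 kJ/mol.
Tetrahedral: e^2 t2^1, CFSE = 2(−0.6) + 1(+0.4) = -0.8Δₜ = -0.8 × (4/9) × 155 = -55 kJ/mol.
OSPE = -186 − (-55) = -131 kJ/mol.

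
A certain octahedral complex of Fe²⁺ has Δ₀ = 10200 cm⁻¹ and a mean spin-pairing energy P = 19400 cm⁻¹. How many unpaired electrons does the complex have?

Fe sits in group 8; removing 2 electrons leaves Fe²⁺ with 8 − 2 = 6 d electrons.
Since Δ₀ = 10200 cm⁻¹ < P = 19400 cm⁻¹, the complex adopts the high-spin configuration.
Filling d⁶ accordingly: t₂g⁴ eg².
Unpaired electrons: 4.

4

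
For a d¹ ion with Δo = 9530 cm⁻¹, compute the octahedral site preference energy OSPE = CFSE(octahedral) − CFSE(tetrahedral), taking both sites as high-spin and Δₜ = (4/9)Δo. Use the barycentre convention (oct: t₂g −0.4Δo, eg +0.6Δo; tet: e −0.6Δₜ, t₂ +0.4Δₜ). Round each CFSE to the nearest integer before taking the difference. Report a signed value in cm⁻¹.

In an octahedral site d¹ (HS) is t₂g¹ eg⁰, giving CFSE(oct) = -0.4Δo = -3812 cm⁻¹.
Tetrahedral: e¹ t₂⁰, CFSE = 1(−0.6) + 0(+0.4) = -0.6Δₜ = -0.6 × (4/9) × 9530 = -2541 cm⁻¹.
OSPE = CFSE(oct) − CFSE(tet) = -3812 − (-2541) = -1271 cm⁻¹.

-1271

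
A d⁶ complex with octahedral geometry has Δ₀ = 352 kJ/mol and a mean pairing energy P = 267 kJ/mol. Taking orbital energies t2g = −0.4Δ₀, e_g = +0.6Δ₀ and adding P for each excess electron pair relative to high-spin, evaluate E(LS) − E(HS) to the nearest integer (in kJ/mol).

-170

In the high-spin limit (t2g^4 e_g^2) the orbital term is -0.4Δ₀ = -141 kJ/mol, with no excess pairing.
Low-spin t2g^6 e_g^0 gives -2.4Δ₀ = -845 kJ/mol, but forming 2 extra pairs costs 2P = 534 kJ/mol, so E(LS) = -845 + 534 = -311 kJ/mol.
The difference is -311 − (-141) = -170 kJ/mol, so low-spin lies lower.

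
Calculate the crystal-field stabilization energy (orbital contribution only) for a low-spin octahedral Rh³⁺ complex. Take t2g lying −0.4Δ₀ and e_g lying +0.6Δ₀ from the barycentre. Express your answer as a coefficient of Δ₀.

Group 9 minus oxidation state +3 gives a d⁶ configuration for Rh³⁺.
Configuration: t2g^6 e_g^0.
CFSE = 6(-0.4Δ₀) + 0(0.6Δ₀) = -2.4Δ₀ + 0.0Δ₀ = -2.4Δ₀.

-2.4 Δ₀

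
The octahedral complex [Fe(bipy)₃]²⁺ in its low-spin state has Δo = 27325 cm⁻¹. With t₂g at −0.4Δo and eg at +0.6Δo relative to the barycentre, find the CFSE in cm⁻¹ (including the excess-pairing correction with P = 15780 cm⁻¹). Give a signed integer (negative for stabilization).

-34020

bipy is neutral, so the +2 overall charge sits on Fe: oxidation state +2.
Fe sits in group 8; removing 2 electrons leaves Fe²⁺ with 8 − 2 = 6 d electrons.
The d⁶ electrons fill as t₂g⁶ eg⁰.
The orbital stabilization is -2.4Δo = -2.4 × 27325 = -65580 cm⁻¹.
Relative to high-spin t₂g⁴ eg² (1 paired), the low-spin configuration has 2 additional pairs, contributing +2 × 15780 = +31560 cm⁻¹.
Overall CFSE = -65580 + 31560 = -34020 cm⁻¹.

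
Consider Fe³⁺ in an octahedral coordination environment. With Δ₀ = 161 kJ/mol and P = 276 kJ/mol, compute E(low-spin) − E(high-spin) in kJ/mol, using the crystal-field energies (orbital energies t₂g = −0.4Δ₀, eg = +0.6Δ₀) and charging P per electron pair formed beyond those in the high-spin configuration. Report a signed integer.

Fe³⁺: group 8, so d-count = 8 − 3 = 5.
High-spin: t₂g³ eg², CFSE = 0.0Δ₀ = 0 kJ/mol.
Low-spin t₂g⁵ eg⁰ gives -2.0Δ₀ = -322 kJ/mol, but forming 2 extra pairs costs 2P = 552 kJ/mol, so E(LS) = -322 + 552 = 230 kJ/mol.
The difference is 230 − (0) = 230 kJ/mol, so high-spin lies lower.

230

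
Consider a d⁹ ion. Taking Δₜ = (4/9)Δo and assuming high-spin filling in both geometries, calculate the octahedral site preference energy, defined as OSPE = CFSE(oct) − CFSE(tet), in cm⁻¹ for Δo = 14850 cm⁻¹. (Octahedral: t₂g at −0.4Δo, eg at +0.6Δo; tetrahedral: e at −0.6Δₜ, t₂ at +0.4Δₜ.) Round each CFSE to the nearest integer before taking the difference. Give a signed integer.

-6270

Octahedral (high-spin): t₂g⁶ eg³, CFSE = 6(−0.4) + 3(+0.6) = -0.6Δo = -0.6 × 14850 = -8910 cm⁻¹.
Tetrahedral e⁴ t₂⁵ gives -0.4Δₜ = -0.4 × (4/9) × 14850 = -2640 cm⁻¹.
OSPE = CFSE(oct) − CFSE(tet) = -8910 − (-2640) = -6270 cm⁻¹.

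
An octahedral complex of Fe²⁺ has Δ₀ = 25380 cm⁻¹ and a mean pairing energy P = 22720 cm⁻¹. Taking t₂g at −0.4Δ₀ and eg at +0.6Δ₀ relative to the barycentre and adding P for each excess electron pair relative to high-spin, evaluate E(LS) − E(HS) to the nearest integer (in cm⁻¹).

Fe sits in group 8; removing 2 electrons leaves Fe²⁺ with 8 − 2 = 6 d electrons.
In the high-spin limit (t₂g⁴ eg²) the orbital term is -0.4Δ₀ = -10152 cm⁻¹, with no excess pairing.
Low-spin: t₂g⁶ eg⁰, orbital CFSE = -2.4Δ₀ = -60912 cm⁻¹; plus 2 excess pairs × P = +45440 cm⁻¹; total -15472 cm⁻¹.
E(LS) − E(HS) = -15472 − (-10152) = -5320 cm⁻¹.

-5320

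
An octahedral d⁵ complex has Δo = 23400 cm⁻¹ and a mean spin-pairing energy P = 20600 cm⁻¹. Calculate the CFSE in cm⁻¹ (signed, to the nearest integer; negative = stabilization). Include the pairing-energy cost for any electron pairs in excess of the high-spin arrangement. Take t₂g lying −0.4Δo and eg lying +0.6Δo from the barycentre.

-5600

With Δo > P the complex is low-spin.
That gives t₂g⁵ eg⁰.
Orbital CFSE = -2.0Δo = -2.0 × 23400 = -46800 cm⁻¹.
Excess pairs vs high-spin: 2 − 0 = 2; pairing cost = +41200 cm⁻¹.
Net CFSE = -46800 + 41200 = -5600 cm⁻¹.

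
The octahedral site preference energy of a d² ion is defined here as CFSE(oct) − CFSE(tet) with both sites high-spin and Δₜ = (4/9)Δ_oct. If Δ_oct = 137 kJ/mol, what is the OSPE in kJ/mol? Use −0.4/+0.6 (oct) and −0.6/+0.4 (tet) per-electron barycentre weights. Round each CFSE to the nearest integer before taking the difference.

-37

Octahedral high-spin t₂g² eg⁰: CFSE = -0.8 × 137 = -110 kJ/mol.
Tetrahedral: e² t₂⁰, CFSE = 2(−0.6) + 0(+0.4) = -1.2Δₜ = -1.2 × (4/9) × 137 = -73 kJ/mol.
OSPE = CFSE(oct) − CFSE(tet) = -110 − (-73) = -37 kJ/mol.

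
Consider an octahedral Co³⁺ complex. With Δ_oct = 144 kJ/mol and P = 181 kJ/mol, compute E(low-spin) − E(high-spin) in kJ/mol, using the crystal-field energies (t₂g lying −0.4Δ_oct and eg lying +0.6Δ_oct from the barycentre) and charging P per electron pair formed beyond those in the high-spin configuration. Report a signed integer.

74

Co is in group 9, so Co³⁺ is d⁶ (9 − 3 = 6).
High-spin: t₂g⁴ eg², CFSE = -0.4Δ_oct = -58 kJ/mol.
Low-spin: t₂g⁶ eg⁰, orbital CFSE = -2.4Δ_oct = -346 kJ/mol; plus 2 excess pairs × P = +362 kJ/mol; total 16 kJ/mol.
E(LS) − E(HS) = 16 − (-58) = 74 kJ/mol.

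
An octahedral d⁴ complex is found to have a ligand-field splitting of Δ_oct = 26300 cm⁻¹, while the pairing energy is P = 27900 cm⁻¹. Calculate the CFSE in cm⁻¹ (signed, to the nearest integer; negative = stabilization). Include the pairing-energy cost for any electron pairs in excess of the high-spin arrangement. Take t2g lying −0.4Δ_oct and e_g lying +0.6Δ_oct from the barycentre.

Since Δ_oct = 26300 cm⁻¹ < P = 27900 cm⁻¹, the complex adopts the high-spin configuration.
That gives t2g^3 e_g^1.
Orbital CFSE = -0.6Δ_oct = -0.6 × 26300 = -15780 cm⁻¹.
High-spin has no excess pairs, so no pairing correction applies.

-15780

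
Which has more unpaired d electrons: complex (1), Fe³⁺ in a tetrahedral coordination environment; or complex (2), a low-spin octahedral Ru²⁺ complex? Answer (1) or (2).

(1)

(1): Fe sits in group 8; removing 3 electrons leaves Fe³⁺ with 8 − 3 = 5 d electrons; Tetrahedral fields are weak (Δₜ ≈ 4/9 Δₒ), so electrons fill high-spin; e^2 t2^3 → 5 unpaired.
(2): Ru sits in group 8; removing 2 electrons leaves Ru²⁺ with 8 − 2 = 6 d electrons; t₂g⁶ eg⁰ → 0 unpaired.
So (1) has more unpaired electrons.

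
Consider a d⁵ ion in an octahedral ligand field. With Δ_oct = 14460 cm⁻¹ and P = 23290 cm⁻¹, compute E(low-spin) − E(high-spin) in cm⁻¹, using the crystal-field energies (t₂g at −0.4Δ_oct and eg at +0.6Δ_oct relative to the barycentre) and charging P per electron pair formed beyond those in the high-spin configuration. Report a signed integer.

In the high-spin limit (t₂g³ eg²) the orbital term is 0.0Δ_oct = 0 cm⁻¹, with no excess pairing.
For low-spin the configuration is t₂g⁵ eg⁰: orbital energy -2.0 × 14460 = -28920 cm⁻¹, and 2 additional pairs relative to high-spin add 46580 cm⁻¹, giving 17660 cm⁻¹.
The difference is 17660 − (0) = 17660 cm⁻¹, so high-spin lies lower.

17660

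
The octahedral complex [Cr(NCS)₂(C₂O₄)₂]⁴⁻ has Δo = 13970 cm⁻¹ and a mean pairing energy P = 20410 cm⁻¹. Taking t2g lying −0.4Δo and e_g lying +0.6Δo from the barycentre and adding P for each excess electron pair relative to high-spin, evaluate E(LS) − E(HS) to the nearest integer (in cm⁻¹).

6440

Ligand charges: 2×(-1) from NCS⁻ and 2×(-2) from C₂O₄²⁻ sum to -6; with overall charge -4, Cr is +2.
Cr sits in group 6; removing 2 electrons leaves Cr²⁺ with 6 − 2 = 4 d electrons.
High-spin d⁴ fills as t2g^3 e_g^1 with CFSE 3(−0.4) + 1(+0.6) = -0.6Δo = -8382 cm⁻¹.
Low-spin: t2g^4 e_g^0, orbital CFSE = -1.6Δo = -22352 cm⁻¹; plus 1 excess pair × P = +20410 cm⁻¹; total -1942 cm⁻¹.
E(LS) − E(HS) = -1942 − (-8382) = 6440 cm⁻¹.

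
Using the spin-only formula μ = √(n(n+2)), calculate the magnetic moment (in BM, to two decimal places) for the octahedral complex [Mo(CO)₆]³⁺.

3.87 BM

CO is neutral, so the +3 overall charge sits on Mo: oxidation state +3.
Mo is in group 6, so Mo³⁺ is d³ (6 − 3 = 3).
For octahedral d³ the high- and low-spin configurations coincide.
Configuration: t₂g³ eg⁰ → 3 unpaired electrons.
μ(spin-only) = √[3(3+2)] = √15 ≈ 3.87 BM.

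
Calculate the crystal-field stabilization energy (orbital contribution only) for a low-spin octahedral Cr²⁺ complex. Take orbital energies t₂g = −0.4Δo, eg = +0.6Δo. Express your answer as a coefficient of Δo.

-1.6 Δo

Cr is in group 6, so Cr²⁺ is d⁴ (6 − 2 = 4).
Configuration: t₂g⁴ eg⁰.
CFSE = 4(-0.4Δo) + 0(0.6Δo) = -1.6Δo + 0.0Δo = -1.6Δo.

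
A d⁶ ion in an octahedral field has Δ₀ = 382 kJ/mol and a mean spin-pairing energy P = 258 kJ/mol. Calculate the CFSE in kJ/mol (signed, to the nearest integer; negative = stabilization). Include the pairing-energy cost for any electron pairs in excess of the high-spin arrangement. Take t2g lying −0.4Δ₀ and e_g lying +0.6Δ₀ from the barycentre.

Here Δ₀ > P (382 > 258), so the low-spin state is favoured.
Configuration: t2g^6 e_g^0.
Orbital CFSE = -2.4Δ₀ = -2.4 × 382 = -917 kJ/mol.
Excess pairs vs high-spin: 3 − 1 = 2; pairing cost = +516 kJ/mol.
Net CFSE = -917 + 516 = -401 kJ/mol.

-401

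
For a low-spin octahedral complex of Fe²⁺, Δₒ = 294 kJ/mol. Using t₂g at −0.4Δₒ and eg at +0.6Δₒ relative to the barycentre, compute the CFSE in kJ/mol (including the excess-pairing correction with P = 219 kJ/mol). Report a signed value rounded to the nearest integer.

-268

Fe sits in group 8; removing 2 electrons leaves Fe²⁺ with 8 − 2 = 6 d electrons.
The d⁶ electrons fill as t₂g⁶ eg⁰.
CFSE(orbital) = 6×(-0.4Δₒ) + 0×(0.6Δₒ) = -2.4Δₒ; with Δₒ = 294 kJ/mol that is -706 kJ/mol.
High-spin d⁶ would be t₂g⁴ eg² with 1 pair; low-spin has 3, so 2 excess pairs cost +2P = +438 kJ/mol.
Overall CFSE = -706 + 438 = -268 kJ/mol.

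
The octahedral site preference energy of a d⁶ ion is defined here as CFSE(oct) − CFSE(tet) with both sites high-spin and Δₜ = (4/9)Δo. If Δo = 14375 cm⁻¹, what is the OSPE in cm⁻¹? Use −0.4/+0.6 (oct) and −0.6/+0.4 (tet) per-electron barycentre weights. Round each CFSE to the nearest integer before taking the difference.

-1917

In an octahedral site d⁶ (HS) is t2g^4 e_g^2, giving CFSE(oct) = -0.4Δo = -5750 cm⁻¹.
In a tetrahedral site the filling is e^3 t2^3: CFSE(tet) = -0.6Δₜ = -0.6 × (4/9)(14375) = -3833 cm⁻¹.
OSPE = CFSE(oct) − CFSE(tet) = -5750 − (-3833) = -1917 cm⁻¹.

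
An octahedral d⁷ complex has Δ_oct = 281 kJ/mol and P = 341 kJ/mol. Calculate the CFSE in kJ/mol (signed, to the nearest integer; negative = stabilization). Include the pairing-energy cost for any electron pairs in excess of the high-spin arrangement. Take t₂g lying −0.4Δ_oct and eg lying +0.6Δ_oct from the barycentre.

Since Δ_oct = 281 kJ/mol < P = 341 kJ/mol, the complex adopts the high-spin configuration.
Filling d⁷ accordingly: t₂g⁵ eg².
Orbital CFSE = -0.8Δ_oct = -0.8 × 281 = -225 kJ/mol.
High-spin has no excess pairs, so no pairing correction applies.

-225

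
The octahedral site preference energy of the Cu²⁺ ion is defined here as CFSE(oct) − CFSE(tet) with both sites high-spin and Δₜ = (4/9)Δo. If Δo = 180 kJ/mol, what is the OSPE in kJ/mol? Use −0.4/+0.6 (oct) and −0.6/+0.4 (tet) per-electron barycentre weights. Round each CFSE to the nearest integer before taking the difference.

-76

Cu is in group 11, so Cu²⁺ is d⁹ (11 − 2 = 9).
Octahedral high-spin t2g^6 e_g^3: CFSE = -0.6 × 180 = -108 kJ/mol.
Tetrahedral e^4 t2^5 gives -0.4Δₜ = -0.4 × (4/9) × 180 = -32 kJ/mol.
OSPE = -108 − (-32) = -76 kJ/mol.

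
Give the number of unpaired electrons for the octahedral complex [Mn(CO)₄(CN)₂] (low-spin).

1

Ligand charges: 4×(+0) from CO and 2×(-1) from CN⁻ sum to -2; with overall charge +0, Mn is +2.
Mn is in group 7, so Mn²⁺ is d⁵ (7 − 2 = 5).
Configuration: t2g^5 e_g^0, giving 1 unpaired electron.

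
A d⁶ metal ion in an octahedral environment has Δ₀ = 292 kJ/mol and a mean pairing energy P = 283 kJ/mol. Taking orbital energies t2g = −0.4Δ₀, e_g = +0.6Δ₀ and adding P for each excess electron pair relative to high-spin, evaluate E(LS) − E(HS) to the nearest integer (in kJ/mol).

-18

High-spin: t2g^4 e_g^2, CFSE = -0.4Δ₀ = -117 kJ/mol.
Low-spin t2g^6 e_g^0 gives -2.4Δ₀ = -701 kJ/mol, but forming 2 extra pairs costs 2P = 566 kJ/mol, so E(LS) = -701 + 566 = -135 kJ/mol.
Thus E(LS) − E(HS) = -18 kJ/mol.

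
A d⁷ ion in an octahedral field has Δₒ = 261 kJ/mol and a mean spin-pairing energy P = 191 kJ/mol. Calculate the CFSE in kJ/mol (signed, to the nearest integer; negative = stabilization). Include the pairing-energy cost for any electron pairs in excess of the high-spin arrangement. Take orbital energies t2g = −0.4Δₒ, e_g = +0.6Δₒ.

-279

Here Δₒ > P (261 > 191), so the low-spin state is favoured.
Filling d⁷ accordingly: t2g^6 e_g^1.
Orbital CFSE = -1.8Δₒ = -1.8 × 261 = -470 kJ/mol.
Excess pairs vs high-spin: 3 − 2 = 1; pairing cost = +191 kJ/mol.
Net CFSE = -470 + 191 = -279 kJ/mol.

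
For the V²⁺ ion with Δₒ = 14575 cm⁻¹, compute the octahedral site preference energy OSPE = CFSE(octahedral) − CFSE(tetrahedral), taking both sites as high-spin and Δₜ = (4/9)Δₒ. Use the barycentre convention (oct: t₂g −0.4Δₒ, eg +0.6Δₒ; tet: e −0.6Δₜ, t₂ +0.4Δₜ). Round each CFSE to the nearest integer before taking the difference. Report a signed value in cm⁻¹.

Group 5 minus oxidation state +2 gives a d³ configuration for V²⁺.
Octahedral high-spin t2g^3 e_g^0: CFSE = -1.2 × 14575 = -17490 cm⁻¹.
Tetrahedral e^2 t2^1 gives -0.8Δₜ = -0.8 × (4/9) × 14575 = -5182 cm⁻¹.
Subtracting, OSPE = -17490 − (-5182) = -12308 cm⁻¹.

-12308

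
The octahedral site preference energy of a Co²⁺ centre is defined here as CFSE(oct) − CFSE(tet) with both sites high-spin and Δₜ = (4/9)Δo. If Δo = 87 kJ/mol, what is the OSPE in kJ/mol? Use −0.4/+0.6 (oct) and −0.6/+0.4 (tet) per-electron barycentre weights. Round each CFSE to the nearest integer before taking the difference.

Co is in group 9, so Co²⁺ is d⁷ (9 − 2 = 7).
Octahedral high-spin t₂g⁵ eg²: CFSE = -0.8 × 87 = -70 kJ/mol.
Tetrahedral e⁴ t₂³ gives -1.2Δₜ = -1.2 × (4/9) × 87 = -46 kJ/mol.
OSPE = CFSE(oct) − CFSE(tet) = -70 − (-46) = -24 kJ/mol.

-24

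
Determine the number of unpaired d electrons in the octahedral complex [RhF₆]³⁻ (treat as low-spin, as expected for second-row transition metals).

Each F⁻ contributes -1; 6 × (-1) = -6. With overall charge -3, Rh is in the +3 oxidation state.
Rh³⁺: group 9, so d-count = 9 − 3 = 6.
Configuration: t₂g⁶ eg⁰, giving 0 unpaired electrons.

0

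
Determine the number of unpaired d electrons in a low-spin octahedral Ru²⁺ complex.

0

Ru is in group 8, so Ru²⁺ is d⁶ (8 − 2 = 6).
Configuration: t₂g⁶ eg⁰, giving 0 unpaired electrons.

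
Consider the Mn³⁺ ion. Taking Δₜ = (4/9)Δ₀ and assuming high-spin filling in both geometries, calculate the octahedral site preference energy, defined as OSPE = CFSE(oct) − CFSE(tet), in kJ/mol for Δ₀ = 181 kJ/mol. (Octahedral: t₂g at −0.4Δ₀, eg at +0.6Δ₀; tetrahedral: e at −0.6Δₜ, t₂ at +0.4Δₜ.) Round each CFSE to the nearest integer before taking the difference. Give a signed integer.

Mn sits in group 7; removing 3 electrons leaves Mn³⁺ with 7 − 3 = 4 d electrons.
In an octahedral site d⁴ (HS) is t2g^3 e_g^1, giving CFSE(oct) = -0.6Δ₀ = -109 kJ/mol.
In a tetrahedral site the filling is e^2 t2^2: CFSE(tet) = -0.4Δₜ = -0.4 × (4/9)(181) = -32 kJ/mol.
OSPE = CFSE(oct) − CFSE(tet) = -109 − (-32) = -77 kJ/mol.

-77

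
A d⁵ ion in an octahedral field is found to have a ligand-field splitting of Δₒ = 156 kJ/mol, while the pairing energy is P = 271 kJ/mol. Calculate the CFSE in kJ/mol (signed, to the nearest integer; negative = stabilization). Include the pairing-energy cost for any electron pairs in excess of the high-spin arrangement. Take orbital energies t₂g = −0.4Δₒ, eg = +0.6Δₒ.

Here Δₒ < P (156 < 271), so the high-spin state is favoured.
Filling d⁵ accordingly: t₂g³ eg².
Orbital CFSE = 0.0Δₒ = 0.0 × 156 = 0 kJ/mol.
High-spin has no excess pairs, so no pairing correction applies.

0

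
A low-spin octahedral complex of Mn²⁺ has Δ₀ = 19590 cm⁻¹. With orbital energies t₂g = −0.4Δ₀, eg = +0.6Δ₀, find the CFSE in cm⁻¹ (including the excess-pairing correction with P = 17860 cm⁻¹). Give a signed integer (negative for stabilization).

-3460

Mn sits in group 7; removing 2 electrons leaves Mn²⁺ with 7 − 2 = 5 d electrons.
The d⁵ electrons fill as t₂g⁵ eg⁰.
Orbital CFSE = 5(-0.4) + 0(0.6) = -2.0Δ₀ = -2.0 × 19590 = -39180 cm⁻¹.
Pairing penalty: 2 pairs vs 0 in the high-spin reference → 2 extra × P = 35720 cm⁻¹.
Net CFSE = -39180 + 35720 = -3460 cm⁻¹.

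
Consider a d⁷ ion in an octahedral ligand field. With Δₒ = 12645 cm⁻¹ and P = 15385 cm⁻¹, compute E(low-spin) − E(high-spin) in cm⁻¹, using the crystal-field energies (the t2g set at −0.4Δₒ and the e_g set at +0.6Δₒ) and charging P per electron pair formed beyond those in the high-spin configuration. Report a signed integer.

High-spin d⁷ fills as t2g^5 e_g^2 with CFSE 5(−0.4) + 2(+0.6) = -0.8Δₒ = -10116 cm⁻¹.
For low-spin the configuration is t2g^6 e_g^1: orbital energy -1.8 × 12645 = -22761 cm⁻¹, and 1 additional pair relative to high-spin adds 15385 cm⁻¹, giving -7376 cm⁻¹.
E(LS) − E(HS) = -7376 − (-10116) = 2740 cm⁻¹.

2740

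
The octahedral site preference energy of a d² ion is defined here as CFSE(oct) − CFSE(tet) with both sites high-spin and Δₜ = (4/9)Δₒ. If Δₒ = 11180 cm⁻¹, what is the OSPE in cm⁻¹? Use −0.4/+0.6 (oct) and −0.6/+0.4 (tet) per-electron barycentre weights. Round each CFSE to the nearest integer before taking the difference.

Octahedral high-spin t₂g² eg⁰: CFSE = -0.8 × 11180 = -8944 cm⁻¹.
Tetrahedral: e² t₂⁰, CFSE = 2(−0.6) + 0(+0.4) = -1.2Δₜ = -1.2 × (4/9) × 11180 = -5963 cm⁻¹.
OSPE = CFSE(oct) − CFSE(tet) = -8944 − (-5963) = -2981 cm⁻¹.

-2981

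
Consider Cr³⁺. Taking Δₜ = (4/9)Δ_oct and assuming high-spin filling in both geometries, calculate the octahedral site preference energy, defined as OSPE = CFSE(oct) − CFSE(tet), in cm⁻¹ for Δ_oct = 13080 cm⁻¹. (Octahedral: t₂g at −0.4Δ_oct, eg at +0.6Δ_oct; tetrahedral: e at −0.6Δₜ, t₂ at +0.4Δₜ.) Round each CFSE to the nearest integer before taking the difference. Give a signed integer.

-11045

Cr sits in group 6; removing 3 electrons leaves Cr³⁺ with 6 − 3 = 3 d electrons.
Octahedral (high-spin): t2g^3 e_g^0, CFSE = 3(−0.4) + 0(+0.6) = -1.2Δ_oct = -1.2 × 13080 = -15696 cm⁻¹.
Tetrahedral e^2 t2^1 gives -0.8Δₜ = -0.8 × (4/9) × 13080 = -4651 cm⁻¹.
Subtracting, OSPE = -15696 − (-4651) = -11045 cm⁻¹.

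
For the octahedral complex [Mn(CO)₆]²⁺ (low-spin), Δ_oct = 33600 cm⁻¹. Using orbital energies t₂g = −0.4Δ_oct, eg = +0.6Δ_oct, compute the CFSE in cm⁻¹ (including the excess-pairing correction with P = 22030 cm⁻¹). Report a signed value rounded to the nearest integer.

-23140

CO is neutral, so the +2 overall charge sits on Mn: oxidation state +2.
Mn²⁺: group 7, so d-count = 7 − 2 = 5.
The d⁵ electrons fill as t₂g⁵ eg⁰.
Orbital CFSE = 5(-0.4) + 0(0.6) = -2.0Δ_oct = -2.0 × 33600 = -67200 cm⁻¹.
Pairing penalty: 2 pairs vs 0 in the high-spin reference → 2 extra × P = 44060 cm⁻¹.
Combining: -67200 + 44060 = -23140 cm⁻¹.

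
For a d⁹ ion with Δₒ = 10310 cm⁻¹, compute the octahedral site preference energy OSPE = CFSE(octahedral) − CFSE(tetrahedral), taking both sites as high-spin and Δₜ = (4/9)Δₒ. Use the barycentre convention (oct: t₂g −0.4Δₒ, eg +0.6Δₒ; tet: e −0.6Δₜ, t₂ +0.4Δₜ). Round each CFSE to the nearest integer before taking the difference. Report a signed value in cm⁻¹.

In an octahedral site d⁹ (HS) is t2g^6 e_g^3, giving CFSE(oct) = -0.6Δₒ = -6186 cm⁻¹.
In a tetrahedral site the filling is e^4 t2^5: CFSE(tet) = -0.4Δₜ = -0.4 × (4/9)(10310) = -1833 cm⁻¹.
OSPE = -6186 − (-1833) = -4353 cm⁻¹.

-4353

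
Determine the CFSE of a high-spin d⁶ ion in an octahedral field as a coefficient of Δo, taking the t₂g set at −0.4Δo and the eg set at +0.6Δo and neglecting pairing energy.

-0.4 Δo

Configuration: t₂g⁴ eg².
CFSE = 4(-0.4Δo) + 2(0.6Δo) = -1.6Δo + 1.2Δo = -0.4Δo.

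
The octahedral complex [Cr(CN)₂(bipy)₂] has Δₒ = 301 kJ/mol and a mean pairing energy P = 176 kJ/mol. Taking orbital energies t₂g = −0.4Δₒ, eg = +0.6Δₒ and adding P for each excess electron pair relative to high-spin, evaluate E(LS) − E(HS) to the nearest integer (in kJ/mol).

-125

Ligand charges: 2×(-1) from CN⁻ and 2×(+0) from bipy sum to -2; with overall charge +0, Cr is +2.
Cr is in group 6, so Cr²⁺ is d⁴ (6 − 2 = 4).
In the high-spin limit (t₂g³ eg¹) the orbital term is -0.6Δₒ = -181 kJ/mol, with no excess pairing.
For low-spin the configuration is t₂g⁴ eg⁰: orbital energy -1.6 × 301 = -482 kJ/mol, and 1 additional pair relative to high-spin adds 176 kJ/mol, giving -306 kJ/mol.
E(LS) − E(HS) = -306 − (-181) = -125 kJ/mol.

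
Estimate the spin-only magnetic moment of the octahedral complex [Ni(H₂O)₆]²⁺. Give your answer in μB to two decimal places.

H₂O is neutral, so the +2 overall charge sits on Ni: oxidation state +2.
Ni is in group 10, so Ni²⁺ is d⁸ (10 − 2 = 8).
Configuration: t2g^6 e_g^2 → 2 unpaired electrons.
μ(spin-only) = √[2(2+2)] = √8 ≈ 2.83 μB.

2.83 μB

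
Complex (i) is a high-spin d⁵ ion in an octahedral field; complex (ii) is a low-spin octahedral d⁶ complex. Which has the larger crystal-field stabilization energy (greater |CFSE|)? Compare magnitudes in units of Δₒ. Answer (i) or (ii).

(ii)

(i): t₂g³ eg², CFSE = 0.0Δₒ.
(ii): t2g^6 e_g^0, CFSE = -2.4Δₒ.
So (ii) has the larger |CFSE|.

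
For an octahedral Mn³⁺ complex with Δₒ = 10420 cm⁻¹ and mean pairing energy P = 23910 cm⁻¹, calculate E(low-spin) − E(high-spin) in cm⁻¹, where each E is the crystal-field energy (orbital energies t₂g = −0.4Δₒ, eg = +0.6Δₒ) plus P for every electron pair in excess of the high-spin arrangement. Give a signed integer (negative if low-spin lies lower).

Mn sits in group 7; removing 3 electrons leaves Mn³⁺ with 7 − 3 = 4 d electrons.
High-spin d⁴ fills as t₂g³ eg¹ with CFSE 3(−0.4) + 1(+0.6) = -0.6Δₒ = -6252 cm⁻¹.
Low-spin t₂g⁴ eg⁰ gives -1.6Δₒ = -16672 cm⁻¹, but forming 1 extra pair costs 1P = 23910 cm⁻¹, so E(LS) = -16672 + 23910 = 7238 cm⁻¹.
E(LS) − E(HS) = 7238 − (-6252) = 13490 cm⁻¹.

13490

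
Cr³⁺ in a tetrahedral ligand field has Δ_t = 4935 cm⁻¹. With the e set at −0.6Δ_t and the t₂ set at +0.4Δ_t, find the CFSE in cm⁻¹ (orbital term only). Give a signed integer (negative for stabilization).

Cr is in group 6, so Cr³⁺ is d³ (6 − 3 = 3).
Tetrahedral splitting is small, so the complex is high-spin.
Configuration: e² t₂¹.
Orbital CFSE = 2(-0.6) + 1(0.4) = -0.8Δ_t = -0.8 × 4935 = -3948 cm⁻¹.

-3948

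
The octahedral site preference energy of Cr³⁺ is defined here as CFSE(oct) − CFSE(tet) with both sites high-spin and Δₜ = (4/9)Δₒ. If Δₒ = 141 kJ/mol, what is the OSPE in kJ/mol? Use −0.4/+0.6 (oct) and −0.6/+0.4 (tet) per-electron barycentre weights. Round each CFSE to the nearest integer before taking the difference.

Group 6 minus oxidation state +3 gives a d³ configuration for Cr³⁺.
Octahedral high-spin t₂g³ eg⁰: CFSE = -1.2 × 141 = -169 kJ/mol.
Tetrahedral e² t₂¹ gives -0.8Δₜ = -0.8 × (4/9) × 141 = -50 kJ/mol.
OSPE = -169 − (-50) = -119 kJ/mol.

-119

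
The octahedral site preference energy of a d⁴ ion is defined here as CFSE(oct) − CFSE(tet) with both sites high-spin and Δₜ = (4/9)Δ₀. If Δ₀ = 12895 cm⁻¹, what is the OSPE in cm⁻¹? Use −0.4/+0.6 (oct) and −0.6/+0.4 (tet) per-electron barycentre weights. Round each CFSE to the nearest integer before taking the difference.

Octahedral high-spin t2g^3 e_g^1: CFSE = -0.6 × 12895 = -7737 cm⁻¹.
In a tetrahedral site the filling is e^2 t2^2: CFSE(tet) = -0.4Δₜ = -0.4 × (4/9)(12895) = -2292 cm⁻¹.
OSPE = CFSE(oct) − CFSE(tet) = -7737 − (-2292) = -5445 cm⁻¹.

-5445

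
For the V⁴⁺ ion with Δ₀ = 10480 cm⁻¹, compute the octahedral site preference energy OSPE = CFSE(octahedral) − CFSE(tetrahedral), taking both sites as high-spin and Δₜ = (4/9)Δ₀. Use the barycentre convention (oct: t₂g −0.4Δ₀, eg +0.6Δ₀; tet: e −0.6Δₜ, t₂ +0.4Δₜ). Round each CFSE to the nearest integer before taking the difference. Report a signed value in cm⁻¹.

-1397

V sits in group 5; removing 4 electrons leaves V⁴⁺ with 5 − 4 = 1 d electrons.
In an octahedral site d¹ (HS) is t2g^1 e_g^0, giving CFSE(oct) = -0.4Δ₀ = -4192 cm⁻¹.
Tetrahedral: e^1 t2^0, CFSE = 1(−0.6) + 0(+0.4) = -0.6Δₜ = -0.6 × (4/9) × 10480 = -2795 cm⁻¹.
OSPE = -4192 − (-2795) = -1397 cm⁻¹.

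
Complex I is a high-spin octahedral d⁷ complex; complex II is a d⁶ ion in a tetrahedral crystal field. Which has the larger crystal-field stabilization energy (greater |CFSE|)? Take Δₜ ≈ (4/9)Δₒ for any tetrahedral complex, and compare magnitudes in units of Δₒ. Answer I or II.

I: t₂g⁵ eg², CFSE = -0.8Δₒ.
II: With tetrahedral geometry the complex is necessarily high-spin; e^3 t2^3, CFSE = -0.6Δₜ ≈ -0.27Δₒ.
So I has the larger |CFSE|.

I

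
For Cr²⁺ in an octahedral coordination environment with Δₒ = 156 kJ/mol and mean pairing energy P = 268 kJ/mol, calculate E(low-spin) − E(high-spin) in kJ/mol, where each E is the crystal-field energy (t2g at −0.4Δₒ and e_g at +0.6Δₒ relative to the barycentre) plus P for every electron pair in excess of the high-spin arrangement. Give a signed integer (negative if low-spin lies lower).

112

Cr sits in group 6; removing 2 electrons leaves Cr²⁺ with 6 − 2 = 4 d electrons.
High-spin: t2g^3 e_g^1, CFSE = -0.6Δₒ = -94 kJ/mol.
Low-spin t2g^4 e_g^0 gives -1.6Δₒ = -250 kJ/mol, but forming 1 extra pair costs 1P = 268 kJ/mol, so E(LS) = -250 + 268 = 18 kJ/mol.
Thus E(LS) − E(HS) = 112 kJ/mol.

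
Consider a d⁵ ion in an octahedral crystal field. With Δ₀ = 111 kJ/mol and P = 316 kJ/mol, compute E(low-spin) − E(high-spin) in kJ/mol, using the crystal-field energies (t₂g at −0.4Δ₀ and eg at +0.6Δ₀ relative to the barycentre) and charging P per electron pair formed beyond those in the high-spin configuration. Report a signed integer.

410

In the high-spin limit (t₂g³ eg²) the orbital term is 0.0Δ₀ = 0 kJ/mol, with no excess pairing.
For low-spin the configuration is t₂g⁵ eg⁰: orbital energy -2.0 × 111 = -222 kJ/mol, and 2 additional pairs relative to high-spin add 632 kJ/mol, giving 410 kJ/mol.
The difference is 410 − (0) = 410 kJ/mol, so high-spin lies lower.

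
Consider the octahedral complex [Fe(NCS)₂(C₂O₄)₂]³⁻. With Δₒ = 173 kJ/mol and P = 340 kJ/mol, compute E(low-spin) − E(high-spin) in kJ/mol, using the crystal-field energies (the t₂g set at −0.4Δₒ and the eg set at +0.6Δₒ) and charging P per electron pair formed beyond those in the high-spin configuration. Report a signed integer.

Ligand charges: 2×(-1) from NCS⁻ and 2×(-2) from C₂O₄²⁻ sum to -6; with overall charge -3, Fe is +3.
Fe³⁺: group 8, so d-count = 8 − 3 = 5.
In the high-spin limit (t₂g³ eg²) the orbital term is 0.0Δₒ = 0 kJ/mol, with no excess pairing.
Low-spin: t₂g⁵ eg⁰, orbital CFSE = -2.0Δₒ = -346 kJ/mol; plus 2 excess pairs × P = +680 kJ/mol; total 334 kJ/mol.
E(LS) − E(HS) = 334 − (0) = 334 kJ/mol.

334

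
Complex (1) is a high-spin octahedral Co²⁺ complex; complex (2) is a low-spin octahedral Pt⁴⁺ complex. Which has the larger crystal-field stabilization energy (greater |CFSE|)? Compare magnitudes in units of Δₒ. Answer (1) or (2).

(2)

(1): Group 9 minus oxidation state +2 gives a d⁷ configuration for Co²⁺; t2g^5 e_g^2, CFSE = -0.8Δₒ.
(2): Pt⁴⁺: group 10, so d-count = 10 − 4 = 6; t2g^6 e_g^0, CFSE = -2.4Δₒ.
So (2) has the larger |CFSE|.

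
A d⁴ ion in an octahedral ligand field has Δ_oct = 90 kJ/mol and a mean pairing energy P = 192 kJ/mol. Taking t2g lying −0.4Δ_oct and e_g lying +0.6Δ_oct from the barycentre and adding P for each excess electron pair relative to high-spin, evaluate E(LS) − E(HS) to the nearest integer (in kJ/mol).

High-spin d⁴ fills as t2g^3 e_g^1 with CFSE 3(−0.4) + 1(+0.6) = -0.6Δ_oct = -54 kJ/mol.
Low-spin: t2g^4 e_g^0, orbital CFSE = -1.6Δ_oct = -144 kJ/mol; plus 1 excess pair × P = +192 kJ/mol; total 48 kJ/mol.
Thus E(LS) − E(HS) = 102 kJ/mol.

102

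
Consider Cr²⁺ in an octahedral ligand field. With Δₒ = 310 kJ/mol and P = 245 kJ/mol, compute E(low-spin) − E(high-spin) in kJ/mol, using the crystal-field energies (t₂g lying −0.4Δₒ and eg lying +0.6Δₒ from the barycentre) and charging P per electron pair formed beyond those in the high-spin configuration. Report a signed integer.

Group 6 minus oxidation state +2 gives a d⁴ configuration for Cr²⁺.
High-spin d⁴ fills as t₂g³ eg¹ with CFSE 3(−0.4) + 1(+0.6) = -0.6Δₒ = -186 kJ/mol.
Low-spin: t₂g⁴ eg⁰, orbital CFSE = -1.6Δₒ = -496 kJ/mol; plus 1 excess pair × P = +245 kJ/mol; total -251 kJ/mol.
Thus E(LS) − E(HS) = -65 kJ/mol.

-65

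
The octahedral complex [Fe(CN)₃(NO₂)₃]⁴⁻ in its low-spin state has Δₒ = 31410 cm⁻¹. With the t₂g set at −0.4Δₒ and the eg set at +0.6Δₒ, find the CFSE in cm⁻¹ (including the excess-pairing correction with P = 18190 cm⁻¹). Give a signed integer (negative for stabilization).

-39004

Ligand charges: 3×(-1) from CN⁻ and 3×(-1) from NO₂⁻ sum to -6; with overall charge -4, Fe is +2.
Fe sits in group 8; removing 2 electrons leaves Fe²⁺ with 8 − 2 = 6 d electrons.
Configuration: t₂g⁶ eg⁰.
CFSE(orbital) = 6×(-0.4Δₒ) + 0×(0.6Δₒ) = -2.4Δₒ; with Δₒ = 31410 cm⁻¹ that is -75384 cm⁻¹.
Relative to high-spin t₂g⁴ eg² (1 paired), the low-spin configuration has 2 additional pairs, contributing +2 × 18190 = +36380 cm⁻¹.
Overall CFSE = -75384 + 36380 = -39004 cm⁻¹.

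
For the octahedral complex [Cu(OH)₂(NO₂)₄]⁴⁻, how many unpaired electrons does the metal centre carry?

1

Ligand charges: 2×(-1) from OH⁻ and 4×(-1) from NO₂⁻ sum to -6; with overall charge -4, Cu is +2.
Cu is in group 11, so Cu²⁺ is d⁹ (11 − 2 = 9).
Configuration: t2g^6 e_g^3, giving 1 unpaired electron.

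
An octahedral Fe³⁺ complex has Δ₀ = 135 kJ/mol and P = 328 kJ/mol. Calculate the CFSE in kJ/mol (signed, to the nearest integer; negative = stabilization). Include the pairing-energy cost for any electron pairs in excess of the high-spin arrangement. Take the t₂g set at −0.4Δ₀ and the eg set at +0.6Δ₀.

Fe³⁺: group 8, so d-count = 8 − 3 = 5.
Since Δ₀ = 135 kJ/mol < P = 328 kJ/mol, the complex adopts the high-spin configuration.
Filling d⁵ accordingly: t₂g³ eg².
Orbital CFSE = 0.0Δ₀ = 0.0 × 135 = 0 kJ/mol.
High-spin has no excess pairs, so no pairing correction applies.

0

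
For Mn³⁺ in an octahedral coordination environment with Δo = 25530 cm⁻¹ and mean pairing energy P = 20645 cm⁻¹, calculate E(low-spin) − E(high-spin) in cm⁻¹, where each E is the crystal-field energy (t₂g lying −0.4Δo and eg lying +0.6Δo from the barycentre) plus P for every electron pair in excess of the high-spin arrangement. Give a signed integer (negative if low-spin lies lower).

Mn is in group 7, so Mn³⁺ is d⁴ (7 − 3 = 4).
High-spin: t₂g³ eg¹, CFSE = -0.6Δo = -15318 cm⁻¹.
For low-spin the configuration is t₂g⁴ eg⁰: orbital energy -1.6 × 25530 = -40848 cm⁻¹, and 1 additional pair relative to high-spin adds 20645 cm⁻¹, giving -20203 cm⁻¹.
Thus E(LS) − E(HS) = -4885 cm⁻¹.

-4885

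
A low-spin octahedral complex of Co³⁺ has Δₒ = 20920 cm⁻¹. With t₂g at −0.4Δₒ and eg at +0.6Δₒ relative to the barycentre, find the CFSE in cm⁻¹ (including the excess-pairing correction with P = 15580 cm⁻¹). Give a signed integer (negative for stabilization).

-19048

Co is in group 9, so Co³⁺ is d⁶ (9 − 3 = 6).
Electron filling gives t₂g⁶ eg⁰.
CFSE(orbital) = 6×(-0.4Δₒ) + 0×(0.6Δₒ) = -2.4Δₒ; with Δₒ = 20920 cm⁻¹ that is -50208 cm⁻¹.
High-spin d⁶ would be t₂g⁴ eg² with 1 pair; low-spin has 3, so 2 excess pairs cost +2P = +31160 cm⁻¹.
Combining: -50208 + 31160 = -19048 cm⁻¹.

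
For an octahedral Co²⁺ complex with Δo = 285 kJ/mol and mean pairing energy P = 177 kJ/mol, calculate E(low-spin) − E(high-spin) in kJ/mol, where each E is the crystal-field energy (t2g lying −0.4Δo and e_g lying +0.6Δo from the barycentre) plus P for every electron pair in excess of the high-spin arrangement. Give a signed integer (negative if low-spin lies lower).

-108

Co is in group 9, so Co²⁺ is d⁷ (9 − 2 = 7).
High-spin d⁷ fills as t2g^5 e_g^2 with CFSE 5(−0.4) + 2(+0.6) = -0.8Δo = -228 kJ/mol.
For low-spin the configuration is t2g^6 e_g^1: orbital energy -1.8 × 285 = -513 kJ/mol, and 1 additional pair relative to high-spin adds 177 kJ/mol, giving -336 kJ/mol.
E(LS) − E(HS) = -336 − (-228) = -108 kJ/mol.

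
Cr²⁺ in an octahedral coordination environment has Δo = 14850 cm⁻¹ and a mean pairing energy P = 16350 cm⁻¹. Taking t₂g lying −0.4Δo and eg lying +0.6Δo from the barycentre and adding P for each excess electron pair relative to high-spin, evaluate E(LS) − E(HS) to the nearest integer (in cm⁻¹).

Cr²⁺: group 6, so d-count = 6 − 2 = 4.
High-spin d⁴ fills as t₂g³ eg¹ with CFSE 3(−0.4) + 1(+0.6) = -0.6Δo = -8910 cm⁻¹.
Low-spin: t₂g⁴ eg⁰, orbital CFSE = -1.6Δo = -23760 cm⁻¹; plus 1 excess pair × P = +16350 cm⁻¹; total -7410 cm⁻¹.
The difference is -7410 − (-8910) = 1500 cm⁻¹, so high-spin lies lower.

1500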